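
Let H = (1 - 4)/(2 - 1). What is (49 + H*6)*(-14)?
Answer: -434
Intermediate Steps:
H = -3 (H = -3/1 = -3*1 = -3)
(49 + H*6)*(-14) = (49 - 3*6)*(-14) = (49 - 18)*(-14) = 31*(-14) = -434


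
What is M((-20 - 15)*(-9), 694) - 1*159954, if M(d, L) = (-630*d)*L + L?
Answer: -137883560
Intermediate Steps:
M(d, L) = L - 630*L*d (M(d, L) = -630*L*d + L = L - 630*L*d)
M((-20 - 15)*(-9), 694) - 1*159954 = 694*(1 - 630*(-20 - 15)*(-9)) - 1*159954 = 694*(1 - (-22050)*(-9)) - 159954 = 694*(1 - 630*315) - 159954 = 694*(1 - 198450) - 159954 = 694*(-198449) - 159954 = -137723606 - 159954 = -137883560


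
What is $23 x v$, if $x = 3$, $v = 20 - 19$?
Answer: $69$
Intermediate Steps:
$v = 1$
$23 x v = 23 \cdot 3 \cdot 1 = 69 \cdot 1 = 69$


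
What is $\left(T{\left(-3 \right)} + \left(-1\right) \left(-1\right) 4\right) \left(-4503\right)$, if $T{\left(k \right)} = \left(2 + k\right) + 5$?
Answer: $-36024$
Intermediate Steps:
$T{\left(k \right)} = 7 + k$
$\left(T{\left(-3 \right)} + \left(-1\right) \left(-1\right) 4\right) \left(-4503\right) = \left(\left(7 - 3\right) + \left(-1\right) \left(-1\right) 4\right) \left(-4503\right) = \left(4 + 1 \cdot 4\right) \left(-4503\right) = \left(4 + 4\right) \left(-4503\right) = 8 \left(-4503\right) = -36024$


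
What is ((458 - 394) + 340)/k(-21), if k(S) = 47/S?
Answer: -8484/47 ≈ -180.51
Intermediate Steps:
((458 - 394) + 340)/k(-21) = ((458 - 394) + 340)/((47/(-21))) = (64 + 340)/((47*(-1/21))) = 404/(-47/21) = 404*(-21/47) = -8484/47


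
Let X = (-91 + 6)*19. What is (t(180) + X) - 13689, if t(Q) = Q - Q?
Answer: -15304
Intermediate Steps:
t(Q) = 0
X = -1615 (X = -85*19 = -1615)
(t(180) + X) - 13689 = (0 - 1615) - 13689 = -1615 - 13689 = -15304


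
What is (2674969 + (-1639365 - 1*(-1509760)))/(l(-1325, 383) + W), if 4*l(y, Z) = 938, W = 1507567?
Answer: 5090728/3015603 ≈ 1.6881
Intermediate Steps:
l(y, Z) = 469/2 (l(y, Z) = (1/4)*938 = 469/2)
(2674969 + (-1639365 - 1*(-1509760)))/(l(-1325, 383) + W) = (2674969 + (-1639365 - 1*(-1509760)))/(469/2 + 1507567) = (2674969 + (-1639365 + 1509760))/(3015603/2) = (2674969 - 129605)*(2/3015603) = 2545364*(2/3015603) = 5090728/3015603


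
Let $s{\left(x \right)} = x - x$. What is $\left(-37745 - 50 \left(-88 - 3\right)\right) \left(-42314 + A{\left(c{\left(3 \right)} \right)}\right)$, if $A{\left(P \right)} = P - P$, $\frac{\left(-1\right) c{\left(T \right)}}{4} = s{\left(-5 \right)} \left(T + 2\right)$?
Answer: $1404613230$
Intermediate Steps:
$s{\left(x \right)} = 0$
$c{\left(T \right)} = 0$ ($c{\left(T \right)} = - 4 \cdot 0 \left(T + 2\right) = - 4 \cdot 0 \left(2 + T\right) = \left(-4\right) 0 = 0$)
$A{\left(P \right)} = 0$
$\left(-37745 - 50 \left(-88 - 3\right)\right) \left(-42314 + A{\left(c{\left(3 \right)} \right)}\right) = \left(-37745 - 50 \left(-88 - 3\right)\right) \left(-42314 + 0\right) = \left(-37745 - -4550\right) \left(-42314\right) = \left(-37745 + 4550\right) \left(-42314\right) = \left(-33195\right) \left(-42314\right) = 1404613230$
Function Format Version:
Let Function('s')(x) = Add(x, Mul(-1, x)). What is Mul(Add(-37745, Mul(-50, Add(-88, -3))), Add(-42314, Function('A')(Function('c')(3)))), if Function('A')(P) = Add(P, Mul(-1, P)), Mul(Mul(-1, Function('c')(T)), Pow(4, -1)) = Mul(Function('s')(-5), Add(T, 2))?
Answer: 1404613230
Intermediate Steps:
Function('s')(x) = 0
Function('c')(T) = 0 (Function('c')(T) = Mul(-4, Mul(0, Add(T, 2))) = Mul(-4, Mul(0, Add(2, T))) = Mul(-4, 0) = 0)
Function('A')(P) = 0
Mul(Add(-37745, Mul(-50, Add(-88, -3))), Add(-42314, Function('A')(Function('c')(3)))) = Mul(Add(-37745, Mul(-50, Add(-88, -3))), Add(-42314, 0)) = Mul(Add(-37745, Mul(-50, -91)), -42314) = Mul(Add(-37745, 4550), -42314) = Mul(-33195, -42314) = 1404613230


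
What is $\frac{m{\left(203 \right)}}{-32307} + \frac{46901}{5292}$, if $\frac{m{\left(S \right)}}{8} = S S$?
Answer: $- \frac{76464539}{56989548} \approx -1.3417$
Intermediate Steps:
$m{\left(S \right)} = 8 S^{2}$ ($m{\left(S \right)} = 8 S S = 8 S^{2}$)
$\frac{m{\left(203 \right)}}{-32307} + \frac{46901}{5292} = \frac{8 \cdot 203^{2}}{-32307} + \frac{46901}{5292} = 8 \cdot 41209 \left(- \frac{1}{32307}\right) + 46901 \cdot \frac{1}{5292} = 329672 \left(- \frac{1}{32307}\right) + \frac{46901}{5292} = - \frac{329672}{32307} + \frac{46901}{5292} = - \frac{76464539}{56989548}$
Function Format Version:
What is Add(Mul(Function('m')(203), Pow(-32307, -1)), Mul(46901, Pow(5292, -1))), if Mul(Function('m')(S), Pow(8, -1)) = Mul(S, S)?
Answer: Rational(-76464539, 56989548) ≈ -1.3417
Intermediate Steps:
Function('m')(S) = Mul(8, Pow(S, 2)) (Function('m')(S) = Mul(8, Mul(S, S)) = Mul(8, Pow(S, 2)))
Add(Mul(Function('m')(203), Pow(-32307, -1)), Mul(46901, Pow(5292, -1))) = Add(Mul(Mul(8, Pow(203, 2)), Pow(-32307, -1)), Mul(46901, Pow(5292, -1))) = Add(Mul(Mul(8, 41209), Rational(-1, 32307)), Mul(46901, Rational(1, 5292))) = Add(Mul(329672, Rational(-1, 32307)), Rational(46901, 5292)) = Add(Rational(-329672, 32307), Rational(46901, 5292)) = Rational(-76464539, 56989548)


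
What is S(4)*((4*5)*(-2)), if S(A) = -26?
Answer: 1040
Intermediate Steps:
S(4)*((4*5)*(-2)) = -26*4*5*(-2) = -520*(-2) = -26*(-40) = 1040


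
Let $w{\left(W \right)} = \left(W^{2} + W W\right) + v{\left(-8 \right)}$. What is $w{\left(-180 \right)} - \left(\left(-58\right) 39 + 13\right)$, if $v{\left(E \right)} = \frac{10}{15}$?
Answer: $\frac{201149}{3} \approx 67050.0$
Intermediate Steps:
$v{\left(E \right)} = \frac{2}{3}$ ($v{\left(E \right)} = 10 \cdot \frac{1}{15} = \frac{2}{3}$)
$w{\left(W \right)} = \frac{2}{3} + 2 W^{2}$ ($w{\left(W \right)} = \left(W^{2} + W W\right) + \frac{2}{3} = \left(W^{2} + W^{2}\right) + \frac{2}{3} = 2 W^{2} + \frac{2}{3} = \frac{2}{3} + 2 W^{2}$)
$w{\left(-180 \right)} - \left(\left(-58\right) 39 + 13\right) = \left(\frac{2}{3} + 2 \left(-180\right)^{2}\right) - \left(\left(-58\right) 39 + 13\right) = \left(\frac{2}{3} + 2 \cdot 32400\right) - \left(-2262 + 13\right) = \left(\frac{2}{3} + 64800\right) - -2249 = \frac{194402}{3} + 2249 = \frac{201149}{3}$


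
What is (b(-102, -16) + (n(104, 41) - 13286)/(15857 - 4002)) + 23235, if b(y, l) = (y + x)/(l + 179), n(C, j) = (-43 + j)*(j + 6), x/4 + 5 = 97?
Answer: 8979894653/386473 ≈ 23236.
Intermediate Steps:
x = 368 (x = -20 + 4*97 = -20 + 388 = 368)
n(C, j) = (-43 + j)*(6 + j)
b(y, l) = (368 + y)/(179 + l) (b(y, l) = (y + 368)/(l + 179) = (368 + y)/(179 + l))
(b(-102, -16) + (n(104, 41) - 13286)/(15857 - 4002)) + 23235 = ((368 - 102)/(179 - 16) + ((-258 + 41² - 37*41) - 13286)/(15857 - 4002)) + 23235 = (266/163 + ((-258 + 1681 - 1517) - 13286)/11855) + 23235 = ((1/163)*266 + (-94 - 13286)*(1/11855)) + 23235 = (266/163 - 13380*1/11855) + 23235 = (266/163 - 2676/2371) + 23235 = 194498/386473 + 23235 = 8979894653/386473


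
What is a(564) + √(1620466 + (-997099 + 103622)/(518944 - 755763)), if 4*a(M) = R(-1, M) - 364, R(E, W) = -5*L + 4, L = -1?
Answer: -355/4 + √90881193174412289/236819 ≈ 1184.2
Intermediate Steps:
R(E, W) = 9 (R(E, W) = -5*(-1) + 4 = 5 + 4 = 9)
a(M) = -355/4 (a(M) = (9 - 364)/4 = (¼)*(-355) = -355/4)
a(564) + √(1620466 + (-997099 + 103622)/(518944 - 755763)) = -355/4 + √(1620466 + (-997099 + 103622)/(518944 - 755763)) = -355/4 + √(1620466 - 893477/(-236819)) = -355/4 + √(1620466 - 893477*(-1/236819)) = -355/4 + √(1620466 + 893477/236819) = -355/4 + √(383758031131/236819) = -355/4 + √90881193174412289/236819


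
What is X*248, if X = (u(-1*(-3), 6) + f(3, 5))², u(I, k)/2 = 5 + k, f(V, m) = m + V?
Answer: 223200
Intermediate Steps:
f(V, m) = V + m
u(I, k) = 10 + 2*k (u(I, k) = 2*(5 + k) = 10 + 2*k)
X = 900 (X = ((10 + 2*6) + (3 + 5))² = ((10 + 12) + 8)² = (22 + 8)² = 30² = 900)
X*248 = 900*248 = 223200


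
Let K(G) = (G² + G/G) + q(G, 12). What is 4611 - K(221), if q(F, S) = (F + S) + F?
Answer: -44685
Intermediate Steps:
q(F, S) = S + 2*F
K(G) = 13 + G² + 2*G (K(G) = (G² + G/G) + (12 + 2*G) = (G² + 1) + (12 + 2*G) = (1 + G²) + (12 + 2*G) = 13 + G² + 2*G)
4611 - K(221) = 4611 - (13 + 221² + 2*221) = 4611 - (13 + 48841 + 442) = 4611 - 1*49296 = 4611 - 49296 = -44685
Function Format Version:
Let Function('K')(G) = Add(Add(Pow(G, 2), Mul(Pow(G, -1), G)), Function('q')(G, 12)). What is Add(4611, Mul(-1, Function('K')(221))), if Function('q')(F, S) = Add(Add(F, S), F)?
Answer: -44685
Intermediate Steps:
Function('q')(F, S) = Add(S, Mul(2, F))
Function('K')(G) = Add(13, Pow(G, 2), Mul(2, G)) (Function('K')(G) = Add(Add(Pow(G, 2), Mul(Pow(G, -1), G)), Add(12, Mul(2, G))) = Add(Add(Pow(G, 2), 1), Add(12, Mul(2, G))) = Add(Add(1, Pow(G, 2)), Add(12, Mul(2, G))) = Add(13, Pow(G, 2), Mul(2, G)))
Add(4611, Mul(-1, Function('K')(221))) = Add(4611, Mul(-1, Add(13, Pow(221, 2), Mul(2, 221)))) = Add(4611, Mul(-1, Add(13, 48841, 442))) = Add(4611, Mul(-1, 49296)) = Add(4611, -49296) = -44685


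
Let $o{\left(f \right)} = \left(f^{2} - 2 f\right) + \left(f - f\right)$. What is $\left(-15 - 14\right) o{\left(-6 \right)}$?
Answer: $-1392$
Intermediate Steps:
$o{\left(f \right)} = f^{2} - 2 f$ ($o{\left(f \right)} = \left(f^{2} - 2 f\right) + 0 = f^{2} - 2 f$)
$\left(-15 - 14\right) o{\left(-6 \right)} = \left(-15 - 14\right) \left(- 6 \left(-2 - 6\right)\right) = - 29 \left(\left(-6\right) \left(-8\right)\right) = \left(-29\right) 48 = -1392$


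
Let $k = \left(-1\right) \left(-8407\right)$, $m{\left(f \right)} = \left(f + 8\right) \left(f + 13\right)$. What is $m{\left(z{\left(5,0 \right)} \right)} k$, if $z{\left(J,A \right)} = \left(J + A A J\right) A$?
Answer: $874328$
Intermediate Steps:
$z{\left(J,A \right)} = A \left(J + J A^{2}\right)$ ($z{\left(J,A \right)} = \left(J + A^{2} J\right) A = \left(J + J A^{2}\right) A = A \left(J + J A^{2}\right)$)
$m{\left(f \right)} = \left(8 + f\right) \left(13 + f\right)$
$k = 8407$
$m{\left(z{\left(5,0 \right)} \right)} k = \left(104 + \left(0 \cdot 5 \left(1 + 0^{2}\right)\right)^{2} + 21 \cdot 0 \cdot 5 \left(1 + 0^{2}\right)\right) 8407 = \left(104 + \left(0 \cdot 5 \left(1 + 0\right)\right)^{2} + 21 \cdot 0 \cdot 5 \left(1 + 0\right)\right) 8407 = \left(104 + \left(0 \cdot 5 \cdot 1\right)^{2} + 21 \cdot 0 \cdot 5 \cdot 1\right) 8407 = \left(104 + 0^{2} + 21 \cdot 0\right) 8407 = \left(104 + 0 + 0\right) 8407 = 104 \cdot 8407 = 874328$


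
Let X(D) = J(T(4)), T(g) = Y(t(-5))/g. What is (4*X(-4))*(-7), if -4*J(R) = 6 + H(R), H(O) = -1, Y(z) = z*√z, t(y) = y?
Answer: 35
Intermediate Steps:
Y(z) = z^(3/2)
T(g) = -5*I*√5/g (T(g) = (-5)^(3/2)/g = (-5*I*√5)/g = -5*I*√5/g)
J(R) = -5/4 (J(R) = -(6 - 1)/4 = -¼*5 = -5/4)
X(D) = -5/4
(4*X(-4))*(-7) = (4*(-5/4))*(-7) = -5*(-7) = 35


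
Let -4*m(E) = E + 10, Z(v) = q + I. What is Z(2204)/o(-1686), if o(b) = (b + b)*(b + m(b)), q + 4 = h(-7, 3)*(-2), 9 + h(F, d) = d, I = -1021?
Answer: -1013/4272324 ≈ -0.00023711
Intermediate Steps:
h(F, d) = -9 + d
q = 8 (q = -4 + (-9 + 3)*(-2) = -4 - 6*(-2) = -4 + 12 = 8)
Z(v) = -1013 (Z(v) = 8 - 1021 = -1013)
m(E) = -5/2 - E/4 (m(E) = -(E + 10)/4 = -(10 + E)/4 = -5/2 - E/4)
o(b) = 2*b*(-5/2 + 3*b/4) (o(b) = (b + b)*(b + (-5/2 - b/4)) = (2*b)*(-5/2 + 3*b/4) = 2*b*(-5/2 + 3*b/4))
Z(2204)/o(-1686) = -1013*(-1/(843*(-10 + 3*(-1686)))) = -1013*(-1/(843*(-10 - 5058))) = -1013/((1/2)*(-1686)*(-5068)) = -1013/4272324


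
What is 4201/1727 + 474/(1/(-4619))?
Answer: -3781099961/1727 ≈ -2.1894e+6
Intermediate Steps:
4201/1727 + 474/(1/(-4619)) = 4201*(1/1727) + 474/(-1/4619) = 4201/1727 + 474*(-4619) = 4201/1727 - 2189406 = -3781099961/1727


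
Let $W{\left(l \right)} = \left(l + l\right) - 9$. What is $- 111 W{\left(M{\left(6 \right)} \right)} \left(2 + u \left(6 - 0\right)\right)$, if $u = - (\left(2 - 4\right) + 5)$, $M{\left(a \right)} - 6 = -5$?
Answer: $-12432$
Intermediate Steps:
$M{\left(a \right)} = 1$ ($M{\left(a \right)} = 6 - 5 = 1$)
$u = -3$ ($u = - (-2 + 5) = \left(-1\right) 3 = -3$)
$W{\left(l \right)} = -9 + 2 l$ ($W{\left(l \right)} = 2 l - 9 = -9 + 2 l$)
$- 111 W{\left(M{\left(6 \right)} \right)} \left(2 + u \left(6 - 0\right)\right) = - 111 \left(-9 + 2 \cdot 1\right) \left(2 - 3 \left(6 - 0\right)\right) = - 111 \left(-9 + 2\right) \left(2 - 3 \left(6 + 0\right)\right) = \left(-111\right) \left(-7\right) \left(2 - 18\right) = 777 \left(2 - 18\right) = 777 \left(-16\right) = -12432$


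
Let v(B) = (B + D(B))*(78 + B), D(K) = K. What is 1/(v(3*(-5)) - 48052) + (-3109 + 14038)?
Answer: 545816117/49942 ≈ 10929.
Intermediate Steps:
v(B) = 2*B*(78 + B) (v(B) = (B + B)*(78 + B) = (2*B)*(78 + B) = 2*B*(78 + B))
1/(v(3*(-5)) - 48052) + (-3109 + 14038) = 1/(2*(3*(-5))*(78 + 3*(-5)) - 48052) + (-3109 + 14038) = 1/(2*(-15)*(78 - 15) - 48052) + 10929 = 1/(2*(-15)*63 - 48052) + 10929 = 1/(-1890 - 48052) + 10929 = 1/(-49942) + 10929 = -1/49942 + 10929 = 545816117/49942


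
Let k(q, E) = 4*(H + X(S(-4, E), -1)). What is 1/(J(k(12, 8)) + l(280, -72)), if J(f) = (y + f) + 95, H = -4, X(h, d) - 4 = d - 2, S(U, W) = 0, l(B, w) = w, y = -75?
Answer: -1/64 ≈ -0.015625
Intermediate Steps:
X(h, d) = 2 + d (X(h, d) = 4 + (d - 2) = 4 + (-2 + d) = 2 + d)
k(q, E) = -12 (k(q, E) = 4*(-4 + (2 - 1)) = 4*(-4 + 1) = 4*(-3) = -12)
J(f) = 20 + f (J(f) = (-75 + f) + 95 = 20 + f)
1/(J(k(12, 8)) + l(280, -72)) = 1/((20 - 12) - 72) = 1/(8 - 72) = 1/(-64) = -1/64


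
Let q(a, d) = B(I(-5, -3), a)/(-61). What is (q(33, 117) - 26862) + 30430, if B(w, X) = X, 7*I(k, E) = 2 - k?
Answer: 217615/61 ≈ 3567.5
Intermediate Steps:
I(k, E) = 2/7 - k/7 (I(k, E) = (2 - k)/7 = 2/7 - k/7)
q(a, d) = -a/61 (q(a, d) = a/(-61) = a*(-1/61) = -a/61)
(q(33, 117) - 26862) + 30430 = (-1/61*33 - 26862) + 30430 = (-33/61 - 26862) + 30430 = -1638615/61 + 30430 = 217615/61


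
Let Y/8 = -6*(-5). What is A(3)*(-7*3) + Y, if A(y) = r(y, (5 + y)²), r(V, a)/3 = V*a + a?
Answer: -15888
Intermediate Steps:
r(V, a) = 3*a + 3*V*a (r(V, a) = 3*(V*a + a) = 3*(a + V*a) = 3*a + 3*V*a)
A(y) = 3*(5 + y)²*(1 + y)
Y = 240 (Y = 8*(-6*(-5)) = 8*30 = 240)
A(3)*(-7*3) + Y = (3*(5 + 3)²*(1 + 3))*(-7*3) + 240 = (3*8²*4)*(-21) + 240 = (3*64*4)*(-21) + 240 = 768*(-21) + 240 = -16128 + 240 = -15888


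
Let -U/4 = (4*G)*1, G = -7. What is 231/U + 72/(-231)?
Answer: 2157/1232 ≈ 1.7508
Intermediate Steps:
U = 112 (U = -4*4*(-7) = -(-112) = -4*(-28) = 112)
231/U + 72/(-231) = 231/112 + 72/(-231) = 231*(1/112) + 72*(-1/231) = 33/16 - 24/77 = 2157/1232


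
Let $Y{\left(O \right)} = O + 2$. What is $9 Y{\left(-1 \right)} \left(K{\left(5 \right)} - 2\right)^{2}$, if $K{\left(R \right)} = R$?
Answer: $81$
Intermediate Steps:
$Y{\left(O \right)} = 2 + O$
$9 Y{\left(-1 \right)} \left(K{\left(5 \right)} - 2\right)^{2} = 9 \left(2 - 1\right) \left(5 - 2\right)^{2} = 9 \cdot 1 \cdot 3^{2} = 9 \cdot 9 = 81$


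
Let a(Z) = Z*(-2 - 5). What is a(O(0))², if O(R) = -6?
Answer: 1764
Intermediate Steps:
a(Z) = -7*Z (a(Z) = Z*(-7) = -7*Z)
a(O(0))² = (-7*(-6))² = 42² = 1764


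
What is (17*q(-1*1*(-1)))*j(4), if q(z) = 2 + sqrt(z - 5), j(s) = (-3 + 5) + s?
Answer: 204 + 204*I ≈ 204.0 + 204.0*I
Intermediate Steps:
j(s) = 2 + s
q(z) = 2 + sqrt(-5 + z)
(17*q(-1*1*(-1)))*j(4) = (17*(2 + sqrt(-5 - 1*1*(-1))))*(2 + 4) = (17*(2 + sqrt(-5 - 1*(-1))))*6 = (17*(2 + sqrt(-5 + 1)))*6 = (17*(2 + sqrt(-4)))*6 = (17*(2 + 2*I))*6 = (34 + 34*I)*6 = 204 + 204*I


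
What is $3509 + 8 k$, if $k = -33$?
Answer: $3245$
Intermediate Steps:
$3509 + 8 k = 3509 + 8 \left(-33\right) = 3509 - 264 = 3245$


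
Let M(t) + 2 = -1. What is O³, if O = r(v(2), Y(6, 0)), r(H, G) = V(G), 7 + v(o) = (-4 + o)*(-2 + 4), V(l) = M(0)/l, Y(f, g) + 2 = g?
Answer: 27/8 ≈ 3.3750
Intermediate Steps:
M(t) = -3 (M(t) = -2 - 1 = -3)
Y(f, g) = -2 + g
V(l) = -3/l
v(o) = -15 + 2*o (v(o) = -7 + (-4 + o)*(-2 + 4) = -7 + (-4 + o)*2 = -7 + (-8 + 2*o) = -15 + 2*o)
r(H, G) = -3/G
O = 3/2 (O = -3/(-2 + 0) = -3/(-2) = -3*(-½) = 3/2 ≈ 1.5000)
O³ = (3/2)³ = 27/8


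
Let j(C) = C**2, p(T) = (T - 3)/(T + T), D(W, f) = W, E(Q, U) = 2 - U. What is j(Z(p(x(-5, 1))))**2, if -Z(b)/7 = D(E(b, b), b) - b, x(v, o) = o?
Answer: 614656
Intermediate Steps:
p(T) = (-3 + T)/(2*T) (p(T) = (-3 + T)/((2*T)) = (-3 + T)*(1/(2*T)) = (-3 + T)/(2*T))
Z(b) = -14 + 14*b (Z(b) = -7*((2 - b) - b) = -7*(2 - 2*b) = -14 + 14*b)
j(Z(p(x(-5, 1))))**2 = ((-14 + 14*((1/2)*(-3 + 1)/1))**2)**2 = ((-14 + 14*((1/2)*1*(-2)))**2)**2 = ((-14 + 14*(-1))**2)**2 = ((-14 - 14)**2)**2 = ((-28)**2)**2 = 784**2 = 614656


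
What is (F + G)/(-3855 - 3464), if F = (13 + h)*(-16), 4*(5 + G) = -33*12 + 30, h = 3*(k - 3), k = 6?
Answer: 69/1126 ≈ 0.061279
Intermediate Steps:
h = 9 (h = 3*(6 - 3) = 3*3 = 9)
G = -193/2 (G = -5 + (-33*12 + 30)/4 = -5 + (-396 + 30)/4 = -5 + (¼)*(-366) = -5 - 183/2 = -193/2 ≈ -96.500)
F = -352 (F = (13 + 9)*(-16) = 22*(-16) = -352)
(F + G)/(-3855 - 3464) = (-352 - 193/2)/(-3855 - 3464) = -897/2/(-7319) = -897/2*(-1/7319) = 69/1126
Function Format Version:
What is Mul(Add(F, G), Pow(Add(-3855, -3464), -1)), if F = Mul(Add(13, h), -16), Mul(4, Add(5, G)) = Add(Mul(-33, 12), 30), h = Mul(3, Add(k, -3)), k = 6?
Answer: Rational(69, 1126) ≈ 0.061279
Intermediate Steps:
h = 9 (h = Mul(3, Add(6, -3)) = Mul(3, 3) = 9)
G = Rational(-193, 2) (G = Add(-5, Mul(Rational(1, 4), Add(Mul(-33, 12), 30))) = Add(-5, Mul(Rational(1, 4), Add(-396, 30))) = Add(-5, Mul(Rational(1, 4), -366)) = Add(-5, Rational(-183, 2)) = Rational(-193, 2) ≈ -96.500)
F = -352 (F = Mul(Add(13, 9), -16) = Mul(22, -16) = -352)
Mul(Add(F, G), Pow(Add(-3855, -3464), -1)) = Mul(Add(-352, Rational(-193, 2)), Pow(Add(-3855, -3464), -1)) = Mul(Rational(-897, 2), Pow(-7319, -1)) = Mul(Rational(-897, 2), Rational(-1, 7319)) = Rational(69, 1126)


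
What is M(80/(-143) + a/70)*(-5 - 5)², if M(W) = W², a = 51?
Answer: 2866249/1002001 ≈ 2.8605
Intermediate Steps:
M(80/(-143) + a/70)*(-5 - 5)² = (80/(-143) + 51/70)²*(-5 - 5)² = (80*(-1/143) + 51*(1/70))²*(-10)² = (-80/143 + 51/70)²*100 = (1693/10010)²*100 = (2866249/100200100)*100 = 2866249/1002001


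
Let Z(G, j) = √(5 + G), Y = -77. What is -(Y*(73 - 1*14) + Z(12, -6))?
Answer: 4543 - √17 ≈ 4538.9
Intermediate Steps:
-(Y*(73 - 1*14) + Z(12, -6)) = -(-77*(73 - 1*14) + √(5 + 12)) = -(-77*(73 - 14) + √17) = -(-77*59 + √17) = -(-4543 + √17) = 4543 - √17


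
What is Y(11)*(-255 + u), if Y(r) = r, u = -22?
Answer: -3047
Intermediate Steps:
Y(11)*(-255 + u) = 11*(-255 - 22) = 11*(-277) = -3047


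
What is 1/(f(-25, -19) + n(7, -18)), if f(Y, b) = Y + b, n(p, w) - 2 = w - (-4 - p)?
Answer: -1/49 ≈ -0.020408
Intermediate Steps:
n(p, w) = 6 + p + w (n(p, w) = 2 + (w - (-4 - p)) = 2 + (w + (4 + p)) = 2 + (4 + p + w) = 6 + p + w)
1/(f(-25, -19) + n(7, -18)) = 1/((-25 - 19) + (6 + 7 - 18)) = 1/(-44 - 5) = 1/(-49) = -1/49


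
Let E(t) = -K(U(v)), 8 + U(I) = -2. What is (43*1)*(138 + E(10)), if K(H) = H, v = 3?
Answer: 6364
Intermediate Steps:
U(I) = -10 (U(I) = -8 - 2 = -10)
E(t) = 10 (E(t) = -1*(-10) = 10)
(43*1)*(138 + E(10)) = (43*1)*(138 + 10) = 43*148 = 6364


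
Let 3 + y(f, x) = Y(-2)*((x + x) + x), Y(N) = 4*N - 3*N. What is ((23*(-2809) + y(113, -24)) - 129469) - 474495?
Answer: -668430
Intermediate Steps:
Y(N) = N
y(f, x) = -3 - 6*x (y(f, x) = -3 - 2*((x + x) + x) = -3 - 2*(2*x + x) = -3 - 6*x)
((23*(-2809) + y(113, -24)) - 129469) - 474495 = ((23*(-2809) + (-3 - 6*(-24))) - 129469) - 474495 = ((-64607 + (-3 + 144)) - 129469) - 474495 = ((-64607 + 141) - 129469) - 474495 = (-64466 - 129469) - 474495 = -193935 - 474495 = -668430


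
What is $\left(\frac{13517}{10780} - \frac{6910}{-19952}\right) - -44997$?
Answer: $\frac{172828823809}{3840760} \approx 44999.0$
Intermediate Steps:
$\left(\frac{13517}{10780} - \frac{6910}{-19952}\right) - -44997 = \left(13517 \cdot \frac{1}{10780} - - \frac{3455}{9976}\right) + 44997 = \left(\frac{1931}{1540} + \frac{3455}{9976}\right) + 44997 = \frac{6146089}{3840760} + 44997 = \frac{172828823809}{3840760}$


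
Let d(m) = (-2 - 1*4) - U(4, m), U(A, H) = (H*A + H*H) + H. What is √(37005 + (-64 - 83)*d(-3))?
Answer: √37005 ≈ 192.37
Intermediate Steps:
U(A, H) = H + H² + A*H (U(A, H) = (A*H + H²) + H = (H² + A*H) + H = H + H² + A*H)
d(m) = -6 - m*(5 + m) (d(m) = (-2 - 1*4) - m*(1 + 4 + m) = (-2 - 4) - m*(5 + m) = -6 - m*(5 + m))
√(37005 + (-64 - 83)*d(-3)) = √(37005 + (-64 - 83)*(-6 - 1*(-3)*(5 - 3))) = √(37005 - 147*(-6 - 1*(-3)*2)) = √(37005 - 147*(-6 + 6)) = √(37005 - 147*0) = √(37005 + 0) = √37005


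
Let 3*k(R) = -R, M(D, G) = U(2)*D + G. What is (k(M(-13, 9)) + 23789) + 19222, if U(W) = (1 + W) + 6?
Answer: 43047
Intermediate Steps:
U(W) = 7 + W
M(D, G) = G + 9*D (M(D, G) = (7 + 2)*D + G = 9*D + G = G + 9*D)
k(R) = -R/3 (k(R) = (-R)/3 = -R/3)
(k(M(-13, 9)) + 23789) + 19222 = (-(9 + 9*(-13))/3 + 23789) + 19222 = (-(9 - 117)/3 + 23789) + 19222 = (-⅓*(-108) + 23789) + 19222 = (36 + 23789) + 19222 = 23825 + 19222 = 43047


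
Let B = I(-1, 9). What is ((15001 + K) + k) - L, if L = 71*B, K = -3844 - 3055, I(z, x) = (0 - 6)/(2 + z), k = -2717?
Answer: 5811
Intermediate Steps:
I(z, x) = -6/(2 + z)
B = -6 (B = -6/(2 - 1) = -6/1 = -6*1 = -6)
K = -6899
L = -426 (L = 71*(-6) = -426)
((15001 + K) + k) - L = ((15001 - 6899) - 2717) - 1*(-426) = (8102 - 2717) + 426 = 5385 + 426 = 5811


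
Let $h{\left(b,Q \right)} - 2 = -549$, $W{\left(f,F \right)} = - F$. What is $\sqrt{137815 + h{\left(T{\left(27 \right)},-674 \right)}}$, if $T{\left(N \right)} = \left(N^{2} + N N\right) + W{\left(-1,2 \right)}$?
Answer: $6 \sqrt{3813} \approx 370.5$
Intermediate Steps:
$T{\left(N \right)} = -2 + 2 N^{2}$ ($T{\left(N \right)} = \left(N^{2} + N N\right) - 2 = \left(N^{2} + N^{2}\right) - 2 = 2 N^{2} - 2 = -2 + 2 N^{2}$)
$h{\left(b,Q \right)} = -547$ ($h{\left(b,Q \right)} = 2 - 549 = -547$)
$\sqrt{137815 + h{\left(T{\left(27 \right)},-674 \right)}} = \sqrt{137815 - 547} = \sqrt{137268} = 6 \sqrt{3813}$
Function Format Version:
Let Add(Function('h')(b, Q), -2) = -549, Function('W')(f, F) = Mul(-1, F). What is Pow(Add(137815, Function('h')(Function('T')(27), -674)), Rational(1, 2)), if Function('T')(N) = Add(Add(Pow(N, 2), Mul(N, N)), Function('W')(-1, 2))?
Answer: Mul(6, Pow(3813, Rational(1, 2))) ≈ 370.50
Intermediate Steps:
Function('T')(N) = Add(-2, Mul(2, Pow(N, 2))) (Function('T')(N) = Add(Add(Pow(N, 2), Mul(N, N)), Mul(-1, 2)) = Add(Add(Pow(N, 2), Pow(N, 2)), -2) = Add(Mul(2, Pow(N, 2)), -2) = Add(-2, Mul(2, Pow(N, 2))))
Function('h')(b, Q) = -547 (Function('h')(b, Q) = Add(2, -549) = -547)
Pow(Add(137815, Function('h')(Function('T')(27), -674)), Rational(1, 2)) = Pow(Add(137815, -547), Rational(1, 2)) = Pow(137268, Rational(1, 2)) = Mul(6, Pow(3813, Rational(1, 2)))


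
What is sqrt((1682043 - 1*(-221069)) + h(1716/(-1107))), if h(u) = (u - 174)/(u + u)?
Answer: sqrt(155671580779)/286 ≈ 1379.6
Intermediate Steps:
h(u) = (-174 + u)/(2*u) (h(u) = (-174 + u)/((2*u)) = (-174 + u)*(1/(2*u)) = (-174 + u)/(2*u))
sqrt((1682043 - 1*(-221069)) + h(1716/(-1107))) = sqrt((1682043 - 1*(-221069)) + (-174 + 1716/(-1107))/(2*((1716/(-1107))))) = sqrt((1682043 + 221069) + (-174 + 1716*(-1/1107))/(2*((1716*(-1/1107))))) = sqrt(1903112 + (-174 - 572/369)/(2*(-572/369))) = sqrt(1903112 + (1/2)*(-369/572)*(-64778/369)) = sqrt(1903112 + 32389/572) = sqrt(1088612453/572) = sqrt(155671580779)/286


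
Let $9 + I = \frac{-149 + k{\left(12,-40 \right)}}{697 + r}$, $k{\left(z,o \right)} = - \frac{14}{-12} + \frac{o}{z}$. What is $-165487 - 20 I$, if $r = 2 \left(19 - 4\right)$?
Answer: $- \frac{360525497}{2181} \approx -1.653 \cdot 10^{5}$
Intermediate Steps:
$k{\left(z,o \right)} = \frac{7}{6} + \frac{o}{z}$ ($k{\left(z,o \right)} = \left(-14\right) \left(- \frac{1}{12}\right) + \frac{o}{z} = \frac{7}{6} + \frac{o}{z}$)
$r = 30$ ($r = 2 \cdot 15 = 30$)
$I = - \frac{40165}{4362}$ ($I = -9 + \frac{-149 + \left(\frac{7}{6} - \frac{40}{12}\right)}{697 + 30} = -9 + \frac{-149 + \left(\frac{7}{6} - \frac{10}{3}\right)}{727} = -9 + \left(-149 + \left(\frac{7}{6} - \frac{10}{3}\right)\right) \frac{1}{727} = -9 + \left(-149 - \frac{13}{6}\right) \frac{1}{727} = -9 - \frac{907}{4362} = - \frac{40165}{4362} \approx -9.2079$)
$-165487 - 20 I = -165487 - - \frac{401650}{2181} = -165487 + \frac{401650}{2181} = - \frac{360525497}{2181}$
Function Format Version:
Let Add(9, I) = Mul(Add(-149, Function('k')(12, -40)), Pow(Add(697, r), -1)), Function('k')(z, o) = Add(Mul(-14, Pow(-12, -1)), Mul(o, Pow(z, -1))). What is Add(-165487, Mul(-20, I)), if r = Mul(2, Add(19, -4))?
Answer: Rational(-360525497, 2181) ≈ -1.6530e+5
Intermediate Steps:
Function('k')(z, o) = Add(Rational(7, 6), Mul(o, Pow(z, -1))) (Function('k')(z, o) = Add(Mul(-14, Rational(-1, 12)), Mul(o, Pow(z, -1))) = Add(Rational(7, 6), Mul(o, Pow(z, -1))))
r = 30 (r = Mul(2, 15) = 30)
I = Rational(-40165, 4362) (I = Add(-9, Mul(Add(-149, Add(Rational(7, 6), Mul(-40, Pow(12, -1)))), Pow(Add(697, 30), -1))) = Add(-9, Mul(Add(-149, Add(Rational(7, 6), Mul(-40, Rational(1, 12)))), Pow(727, -1))) = Add(-9, Mul(Add(-149, Add(Rational(7, 6), Rational(-10, 3))), Rational(1, 727))) = Add(-9, Mul(Add(-149, Rational(-13, 6)), Rational(1, 727))) = Add(-9, Mul(Rational(-907, 6), Rational(1, 727))) = Add(-9, Rational(-907, 4362)) = Rational(-40165, 4362) ≈ -9.2079)
Add(-165487, Mul(-20, I)) = Add(-165487, Mul(-20, Rational(-40165, 4362))) = Add(-165487, Rational(401650, 2181)) = Rational(-360525497, 2181)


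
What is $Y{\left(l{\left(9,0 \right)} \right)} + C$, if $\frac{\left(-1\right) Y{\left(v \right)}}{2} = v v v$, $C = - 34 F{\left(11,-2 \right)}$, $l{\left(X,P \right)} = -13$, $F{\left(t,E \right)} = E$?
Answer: $4462$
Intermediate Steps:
$C = 68$ ($C = \left(-34\right) \left(-2\right) = 68$)
$Y{\left(v \right)} = - 2 v^{3}$ ($Y{\left(v \right)} = - 2 v v v = - 2 v^{2} v = - 2 v^{3}$)
$Y{\left(l{\left(9,0 \right)} \right)} + C = - 2 \left(-13\right)^{3} + 68 = \left(-2\right) \left(-2197\right) + 68 = 4394 + 68 = 4462$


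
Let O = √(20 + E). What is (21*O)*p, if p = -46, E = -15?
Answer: -966*√5 ≈ -2160.0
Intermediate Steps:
O = √5 (O = √(20 - 15) = √5 ≈ 2.2361)
(21*O)*p = (21*√5)*(-46) = -966*√5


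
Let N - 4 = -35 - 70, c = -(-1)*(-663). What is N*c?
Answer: 66963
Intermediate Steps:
c = -663 (c = -1*663 = -663)
N = -101 (N = 4 + (-35 - 70) = 4 - 105 = -101)
N*c = -101*(-663) = 66963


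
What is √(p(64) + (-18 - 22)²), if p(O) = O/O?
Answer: √1601 ≈ 40.013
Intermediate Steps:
p(O) = 1
√(p(64) + (-18 - 22)²) = √(1 + (-18 - 22)²) = √(1 + (-40)²) = √(1 + 1600) = √1601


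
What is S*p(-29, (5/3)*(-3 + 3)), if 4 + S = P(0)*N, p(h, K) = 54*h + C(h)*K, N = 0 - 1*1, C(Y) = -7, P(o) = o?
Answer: 6264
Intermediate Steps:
N = -1 (N = 0 - 1 = -1)
p(h, K) = -7*K + 54*h (p(h, K) = 54*h - 7*K = -7*K + 54*h)
S = -4 (S = -4 + 0*(-1) = -4 + 0 = -4)
S*p(-29, (5/3)*(-3 + 3)) = -4*(-7*5/3*(-3 + 3) + 54*(-29)) = -4*(-7*5*(1/3)*0 - 1566) = -4*(-35*0/3 - 1566) = -4*(-7*0 - 1566) = -4*(0 - 1566) = -4*(-1566) = 6264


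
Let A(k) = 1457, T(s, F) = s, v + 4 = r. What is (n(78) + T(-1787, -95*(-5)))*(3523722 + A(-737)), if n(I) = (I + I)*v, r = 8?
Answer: -4099783177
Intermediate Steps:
v = 4 (v = -4 + 8 = 4)
n(I) = 8*I (n(I) = (I + I)*4 = (2*I)*4 = 8*I)
(n(78) + T(-1787, -95*(-5)))*(3523722 + A(-737)) = (8*78 - 1787)*(3523722 + 1457) = (624 - 1787)*3525179 = -1163*3525179 = -4099783177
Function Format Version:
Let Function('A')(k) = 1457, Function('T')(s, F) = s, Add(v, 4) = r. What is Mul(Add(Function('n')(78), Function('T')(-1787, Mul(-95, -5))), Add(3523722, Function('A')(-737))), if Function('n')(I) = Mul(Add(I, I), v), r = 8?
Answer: -4099783177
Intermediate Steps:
v = 4 (v = Add(-4, 8) = 4)
Function('n')(I) = Mul(8, I) (Function('n')(I) = Mul(Add(I, I), 4) = Mul(Mul(2, I), 4) = Mul(8, I))
Mul(Add(Function('n')(78), Function('T')(-1787, Mul(-95, -5))), Add(3523722, Function('A')(-737))) = Mul(Add(Mul(8, 78), -1787), Add(3523722, 1457)) = Mul(Add(624, -1787), 3525179) = Mul(-1163, 3525179) = -4099783177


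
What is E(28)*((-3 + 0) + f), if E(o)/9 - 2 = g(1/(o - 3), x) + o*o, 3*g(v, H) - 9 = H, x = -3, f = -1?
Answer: -28368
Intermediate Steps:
g(v, H) = 3 + H/3
E(o) = 36 + 9*o² (E(o) = 18 + 9*((3 + (⅓)*(-3)) + o*o) = 18 + 9*((3 - 1) + o²) = 18 + 9*(2 + o²) = 18 + (18 + 9*o²) = 36 + 9*o²)
E(28)*((-3 + 0) + f) = (36 + 9*28²)*((-3 + 0) - 1) = (36 + 9*784)*(-3 - 1) = (36 + 7056)*(-4) = 7092*(-4) = -28368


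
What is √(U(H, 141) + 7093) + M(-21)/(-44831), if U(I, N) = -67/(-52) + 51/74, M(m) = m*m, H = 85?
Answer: -441/44831 + √6566004497/962 ≈ 84.222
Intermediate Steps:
M(m) = m²
U(I, N) = 3805/1924 (U(I, N) = -67*(-1/52) + 51*(1/74) = 67/52 + 51/74 = 3805/1924)
√(U(H, 141) + 7093) + M(-21)/(-44831) = √(3805/1924 + 7093) + (-21)²/(-44831) = √(13650737/1924) + 441*(-1/44831) = √6566004497/962 - 441/44831 = -441/44831 + √6566004497/962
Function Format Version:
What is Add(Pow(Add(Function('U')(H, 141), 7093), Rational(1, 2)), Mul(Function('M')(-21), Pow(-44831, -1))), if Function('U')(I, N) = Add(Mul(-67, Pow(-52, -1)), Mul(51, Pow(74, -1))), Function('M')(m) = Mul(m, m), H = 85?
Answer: Add(Rational(-441, 44831), Mul(Rational(1, 962), Pow(6566004497, Rational(1, 2)))) ≈ 84.222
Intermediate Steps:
Function('M')(m) = Pow(m, 2)
Function('U')(I, N) = Rational(3805, 1924) (Function('U')(I, N) = Add(Mul(-67, Rational(-1, 52)), Mul(51, Rational(1, 74))) = Add(Rational(67, 52), Rational(51, 74)) = Rational(3805, 1924))
Add(Pow(Add(Function('U')(H, 141), 7093), Rational(1, 2)), Mul(Function('M')(-21), Pow(-44831, -1))) = Add(Pow(Add(Rational(3805, 1924), 7093), Rational(1, 2)), Mul(Pow(-21, 2), Pow(-44831, -1))) = Add(Pow(Rational(13650737, 1924), Rational(1, 2)), Mul(441, Rational(-1, 44831))) = Add(Mul(Rational(1, 962), Pow(6566004497, Rational(1, 2))), Rational(-441, 44831)) = Add(Rational(-441, 44831), Mul(Rational(1, 962), Pow(6566004497, Rational(1, 2))))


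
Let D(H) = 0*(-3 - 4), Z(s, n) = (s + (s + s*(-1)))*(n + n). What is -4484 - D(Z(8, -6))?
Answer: -4484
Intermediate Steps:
Z(s, n) = 2*n*s (Z(s, n) = (s + (s - s))*(2*n) = (s + 0)*(2*n) = s*(2*n) = 2*n*s)
D(H) = 0 (D(H) = 0*(-7) = 0)
-4484 - D(Z(8, -6)) = -4484 - 1*0 = -4484 + 0 = -4484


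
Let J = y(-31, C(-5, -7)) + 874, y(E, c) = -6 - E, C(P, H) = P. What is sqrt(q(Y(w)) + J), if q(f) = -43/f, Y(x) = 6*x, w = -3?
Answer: 5*sqrt(1298)/6 ≈ 30.023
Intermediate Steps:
J = 899 (J = (-6 - 1*(-31)) + 874 = (-6 + 31) + 874 = 25 + 874 = 899)
sqrt(q(Y(w)) + J) = sqrt(-43/(6*(-3)) + 899) = sqrt(-43/(-18) + 899) = sqrt(-43*(-1/18) + 899) = sqrt(43/18 + 899) = sqrt(16225/18) = 5*sqrt(1298)/6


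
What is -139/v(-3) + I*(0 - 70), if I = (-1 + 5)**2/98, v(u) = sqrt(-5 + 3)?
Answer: -80/7 + 139*I*sqrt(2)/2 ≈ -11.429 + 98.288*I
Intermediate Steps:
v(u) = I*sqrt(2) (v(u) = sqrt(-2) = I*sqrt(2))
I = 8/49 (I = 4**2*(1/98) = 16*(1/98) = 8/49 ≈ 0.16327)
-139/v(-3) + I*(0 - 70) = -139*(-I*sqrt(2)/2) + 8*(0 - 70)/49 = -(-139)*I*sqrt(2)/2 + (8/49)*(-70) = 139*I*sqrt(2)/2 - 80/7 = -80/7 + 139*I*sqrt(2)/2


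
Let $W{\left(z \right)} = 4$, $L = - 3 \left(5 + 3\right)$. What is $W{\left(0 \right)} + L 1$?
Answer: $-20$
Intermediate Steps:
$L = -24$ ($L = \left(-3\right) 8 = -24$)
$W{\left(0 \right)} + L 1 = 4 - 24 = -20$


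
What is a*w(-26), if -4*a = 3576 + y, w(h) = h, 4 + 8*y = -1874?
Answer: 173745/8 ≈ 21718.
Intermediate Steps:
y = -939/4 (y = -½ + (⅛)*(-1874) = -½ - 937/4 = -939/4 ≈ -234.75)
a = -13365/16 (a = -(3576 - 939/4)/4 = -¼*13365/4 = -13365/16 ≈ -835.31)
a*w(-26) = -13365/16*(-26) = 173745/8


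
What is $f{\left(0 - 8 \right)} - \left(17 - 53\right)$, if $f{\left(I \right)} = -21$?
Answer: $15$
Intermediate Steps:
$f{\left(0 - 8 \right)} - \left(17 - 53\right) = -21 - \left(17 - 53\right) = -21 - -36 = -21 + 36 = 15$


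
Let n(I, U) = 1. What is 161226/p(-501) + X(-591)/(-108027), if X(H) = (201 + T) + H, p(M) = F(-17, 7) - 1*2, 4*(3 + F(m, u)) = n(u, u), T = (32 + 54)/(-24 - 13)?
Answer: -2577680367292/75942981 ≈ -33942.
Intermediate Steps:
T = -86/37 (T = 86/(-37) = 86*(-1/37) = -86/37 ≈ -2.3243)
F(m, u) = -11/4 (F(m, u) = -3 + (¼)*1 = -3 + ¼ = -11/4)
p(M) = -19/4 (p(M) = -11/4 - 1*2 = -11/4 - 2 = -19/4)
X(H) = 7351/37 + H (X(H) = (201 - 86/37) + H = 7351/37 + H)
161226/p(-501) + X(-591)/(-108027) = 161226/(-19/4) + (7351/37 - 591)/(-108027) = 161226*(-4/19) - 14516/37*(-1/108027) = -644904/19 + 14516/3996999 = -2577680367292/75942981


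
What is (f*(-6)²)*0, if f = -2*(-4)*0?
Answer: 0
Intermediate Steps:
f = 0 (f = 8*0 = 0)
(f*(-6)²)*0 = (0*(-6)²)*0 = (0*36)*0 = 0*0 = 0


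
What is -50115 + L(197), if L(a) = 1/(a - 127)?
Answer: -3508049/70 ≈ -50115.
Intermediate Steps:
L(a) = 1/(-127 + a)
-50115 + L(197) = -50115 + 1/(-127 + 197) = -50115 + 1/70 = -3508049/70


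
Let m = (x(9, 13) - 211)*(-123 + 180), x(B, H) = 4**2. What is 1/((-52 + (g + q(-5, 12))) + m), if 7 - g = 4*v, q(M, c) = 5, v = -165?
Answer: -1/10495 ≈ -9.5283e-5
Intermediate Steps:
x(B, H) = 16
m = -11115 (m = (16 - 211)*(-123 + 180) = -195*57 = -11115)
g = 667 (g = 7 - 4*(-165) = 7 - 1*(-660) = 7 + 660 = 667)
1/((-52 + (g + q(-5, 12))) + m) = 1/((-52 + (667 + 5)) - 11115) = 1/((-52 + 672) - 11115) = 1/(620 - 11115) = 1/(-10495) = -1/10495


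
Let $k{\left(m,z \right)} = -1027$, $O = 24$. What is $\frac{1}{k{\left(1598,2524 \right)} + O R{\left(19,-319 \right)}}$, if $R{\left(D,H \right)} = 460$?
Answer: $\frac{1}{10013} \approx 9.987 \cdot 10^{-5}$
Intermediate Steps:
$\frac{1}{k{\left(1598,2524 \right)} + O R{\left(19,-319 \right)}} = \frac{1}{-1027 + 24 \cdot 460} = \frac{1}{-1027 + 11040} = \frac{1}{10013}$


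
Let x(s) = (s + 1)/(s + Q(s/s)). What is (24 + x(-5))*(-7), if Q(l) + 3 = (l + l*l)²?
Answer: -175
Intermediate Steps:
Q(l) = -3 + (l + l²)² (Q(l) = -3 + (l + l*l)² = -3 + (l + l²)²)
x(s) = 1 (x(s) = (s + 1)/(s + (-3 + (s/s)²*(1 + s/s)²)) = (1 + s)/(s + (-3 + 1²*(1 + 1)²)) = (1 + s)/(s + (-3 + 1*2²)) = (1 + s)/(s + (-3 + 1*4)) = (1 + s)/(s + (-3 + 4)) = (1 + s)/(s + 1) = (1 + s)/(1 + s) = 1)
(24 + x(-5))*(-7) = (24 + 1)*(-7) = 25*(-7) = -175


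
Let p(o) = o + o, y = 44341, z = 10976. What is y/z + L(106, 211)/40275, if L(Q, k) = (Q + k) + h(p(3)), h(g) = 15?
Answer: 1789477807/442058400 ≈ 4.0481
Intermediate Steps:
p(o) = 2*o
L(Q, k) = 15 + Q + k (L(Q, k) = (Q + k) + 15 = 15 + Q + k)
y/z + L(106, 211)/40275 = 44341/10976 + (15 + 106 + 211)/40275 = 44341*(1/10976) + 332*(1/40275) = 44341/10976 + 332/40275 = 1789477807/442058400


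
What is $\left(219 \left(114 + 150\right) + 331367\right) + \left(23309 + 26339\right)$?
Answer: $438831$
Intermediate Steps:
$\left(219 \left(114 + 150\right) + 331367\right) + \left(23309 + 26339\right) = \left(219 \cdot 264 + 331367\right) + 49648 = \left(57816 + 331367\right) + 49648 = 389183 + 49648 = 438831$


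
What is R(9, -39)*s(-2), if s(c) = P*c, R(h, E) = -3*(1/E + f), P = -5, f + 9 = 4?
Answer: 1960/13 ≈ 150.77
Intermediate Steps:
f = -5 (f = -9 + 4 = -5)
R(h, E) = 15 - 3/E (R(h, E) = -3*(1/E - 5) = -3*(-5 + 1/E) = 15 - 3/E)
s(c) = -5*c
R(9, -39)*s(-2) = (15 - 3/(-39))*(-5*(-2)) = (15 - 3*(-1/39))*10 = (15 + 1/13)*10 = (196/13)*10 = 1960/13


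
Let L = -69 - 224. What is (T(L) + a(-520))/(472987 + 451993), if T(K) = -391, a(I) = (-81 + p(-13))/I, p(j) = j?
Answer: -101613/240494800 ≈ -0.00042252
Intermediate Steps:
L = -293
a(I) = -94/I (a(I) = (-81 - 13)/I = -94/I)
(T(L) + a(-520))/(472987 + 451993) = (-391 - 94/(-520))/(472987 + 451993) = (-391 - 94*(-1/520))/924980 = (-391 + 47/260)*(1/924980) = -101613/260*1/924980 = -101613/240494800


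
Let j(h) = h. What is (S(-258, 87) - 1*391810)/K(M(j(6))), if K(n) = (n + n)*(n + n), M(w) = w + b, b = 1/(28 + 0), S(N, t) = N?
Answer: -76845328/28561 ≈ -2690.6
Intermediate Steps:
b = 1/28 ≈ 0.035714
M(w) = 1/28 + w (M(w) = w + 1/28 = 1/28 + w)
K(n) = 4*n² (K(n) = (2*n)*(2*n) = 4*n²)
(S(-258, 87) - 1*391810)/K(M(j(6))) = (-258 - 1*391810)/((4*(1/28 + 6)²)) = (-258 - 391810)/((4*(169/28)²)) = -392068/(4*(28561/784)) = -392068/28561/196 = -392068*196/28561 = -76845328/28561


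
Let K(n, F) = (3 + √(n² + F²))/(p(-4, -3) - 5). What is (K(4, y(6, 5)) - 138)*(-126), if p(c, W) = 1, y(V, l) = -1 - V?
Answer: 34965/2 + 63*√65/2 ≈ 17736.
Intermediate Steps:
K(n, F) = -¾ - √(F² + n²)/4 (K(n, F) = (3 + √(n² + F²))/(1 - 5) = (3 + √(F² + n²))/(-4) = (3 + √(F² + n²))*(-¼) = -¾ - √(F² + n²)/4)
(K(4, y(6, 5)) - 138)*(-126) = ((-¾ - √((-1 - 1*6)² + 4²)/4) - 138)*(-126) = ((-¾ - √((-1 - 6)² + 16)/4) - 138)*(-126) = ((-¾ - √((-7)² + 16)/4) - 138)*(-126) = ((-¾ - √(49 + 16)/4) - 138)*(-126) = ((-¾ - √65/4) - 138)*(-126) = (-555/4 - √65/4)*(-126) = 34965/2 + 63*√65/2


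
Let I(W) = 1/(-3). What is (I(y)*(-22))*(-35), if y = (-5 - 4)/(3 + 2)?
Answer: -770/3 ≈ -256.67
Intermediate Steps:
y = -9/5 ≈ -1.8000
I(W) = -1/3
(I(y)*(-22))*(-35) = -1/3*(-22)*(-35) = (22/3)*(-35) = -770/3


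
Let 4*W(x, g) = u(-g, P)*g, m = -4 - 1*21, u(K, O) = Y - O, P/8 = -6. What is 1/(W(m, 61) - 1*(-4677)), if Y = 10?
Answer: 2/11123 ≈ 0.00017981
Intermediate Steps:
P = -48 (P = 8*(-6) = -48)
u(K, O) = 10 - O
m = -25 (m = -4 - 21 = -25)
W(x, g) = 29*g/2 (W(x, g) = ((10 - 1*(-48))*g)/4 = ((10 + 48)*g)/4 = (58*g)/4 = 29*g/2)
1/(W(m, 61) - 1*(-4677)) = 1/((29/2)*61 - 1*(-4677)) = 1/(1769/2 + 4677) = 1/(11123/2) = 2/11123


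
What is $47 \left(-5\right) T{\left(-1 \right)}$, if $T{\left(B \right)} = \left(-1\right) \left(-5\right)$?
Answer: $-1175$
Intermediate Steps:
$T{\left(B \right)} = 5$
$47 \left(-5\right) T{\left(-1 \right)} = 47 \left(-5\right) 5 = \left(-235\right) 5 = -1175$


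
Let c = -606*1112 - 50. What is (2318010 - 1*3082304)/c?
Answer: 382147/336961 ≈ 1.1341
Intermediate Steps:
c = -673922 (c = -673872 - 50 = -673922)
(2318010 - 1*3082304)/c = (2318010 - 1*3082304)/(-673922) = (2318010 - 3082304)*(-1/673922) = -764294*(-1/673922) = 382147/336961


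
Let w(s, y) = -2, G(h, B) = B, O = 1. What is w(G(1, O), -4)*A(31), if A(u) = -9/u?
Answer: 18/31 ≈ 0.58065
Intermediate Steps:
w(G(1, O), -4)*A(31) = -(-18)/31 = -2*(-9/31) = 18/31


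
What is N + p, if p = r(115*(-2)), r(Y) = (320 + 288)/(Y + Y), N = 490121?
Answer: 56363763/115 ≈ 4.9012e+5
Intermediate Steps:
r(Y) = 304/Y (r(Y) = 608/((2*Y)) = 608*(1/(2*Y)) = 304/Y)
p = -152/115 (p = 304/((115*(-2))) = 304/(-230) = 304*(-1/230) = -152/115 ≈ -1.3217)
N + p = 490121 - 152/115 = 56363763/115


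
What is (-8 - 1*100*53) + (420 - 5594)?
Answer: -10482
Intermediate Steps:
(-8 - 1*100*53) + (420 - 5594) = (-8 - 100*53) - 5174 = (-8 - 5300) - 5174 = -5308 - 5174 = -10482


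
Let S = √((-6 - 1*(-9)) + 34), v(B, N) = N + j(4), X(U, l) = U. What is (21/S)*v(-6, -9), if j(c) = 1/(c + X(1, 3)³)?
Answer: -924*√37/185 ≈ -30.381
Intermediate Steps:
j(c) = 1/(1 + c) (j(c) = 1/(c + 1³) = 1/(c + 1) = 1/(1 + c))
v(B, N) = ⅕ + N (v(B, N) = N + 1/(1 + 4) = N + 1/5 = N + ⅕ = ⅕ + N)
S = √37 (S = √((-6 + 9) + 34) = √(3 + 34) = √37 ≈ 6.0828)
(21/S)*v(-6, -9) = (21/(√37))*(⅕ - 9) = (21*(√37/37))*(-44/5) = (21*√37/37)*(-44/5) = -924*√37/185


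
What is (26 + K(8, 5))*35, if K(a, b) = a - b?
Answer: 1015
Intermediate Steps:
(26 + K(8, 5))*35 = (26 + (8 - 1*5))*35 = (26 + (8 - 5))*35 = (26 + 3)*35 = 29*35 = 1015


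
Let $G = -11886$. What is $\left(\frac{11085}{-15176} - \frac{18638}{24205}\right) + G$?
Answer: $- \frac{4366695923593}{367335080} \approx -11888.0$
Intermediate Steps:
$\left(\frac{11085}{-15176} - \frac{18638}{24205}\right) + G = \left(\frac{11085}{-15176} - \frac{18638}{24205}\right) - 11886 = \left(11085 \left(- \frac{1}{15176}\right) - \frac{18638}{24205}\right) - 11886 = \left(- \frac{11085}{15176} - \frac{18638}{24205}\right) - 11886 = - \frac{551162713}{367335080} - 11886 = - \frac{4366695923593}{367335080}$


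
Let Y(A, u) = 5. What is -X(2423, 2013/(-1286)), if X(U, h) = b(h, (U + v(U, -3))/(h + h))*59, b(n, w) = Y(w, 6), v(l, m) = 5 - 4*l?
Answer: -295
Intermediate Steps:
b(n, w) = 5
X(U, h) = 295 (X(U, h) = 5*59 = 295)
-X(2423, 2013/(-1286)) = -1*295 = -295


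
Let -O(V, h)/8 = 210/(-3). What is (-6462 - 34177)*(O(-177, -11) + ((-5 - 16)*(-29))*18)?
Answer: -468242558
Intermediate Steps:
O(V, h) = 560 (O(V, h) = -1680/(-3) = -1680*(-1)/3 = -8*(-70) = 560)
(-6462 - 34177)*(O(-177, -11) + ((-5 - 16)*(-29))*18) = (-6462 - 34177)*(560 + ((-5 - 16)*(-29))*18) = -40639*(560 - 21*(-29)*18) = -40639*(560 + 609*18) = -40639*(560 + 10962) = -40639*11522 = -468242558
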